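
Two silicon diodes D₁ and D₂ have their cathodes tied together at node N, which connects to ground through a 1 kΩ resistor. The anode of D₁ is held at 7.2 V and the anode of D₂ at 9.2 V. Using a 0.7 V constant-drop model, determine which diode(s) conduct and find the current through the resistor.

Only D₂ conducts; I_R ≈ 8.5 mA

Assume both conduct. Then node N would need to be at both 7.2−0.7 = 6.5 V and 9.2−0.7 = 8.5 V, which is impossible.
Assume only D₂ conducts: V_N = 9.2 − 0.7 = 8.5 V, so I_R = 8.5/1 = 8.5 mA.
Check D₁: its anode-to-cathode voltage is 7.2 − 8.5 = -1.3 V < 0.7 V, so it is off. The assumption is consistent.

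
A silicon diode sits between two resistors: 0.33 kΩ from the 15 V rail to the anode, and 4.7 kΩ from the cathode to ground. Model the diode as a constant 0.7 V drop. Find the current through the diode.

I ≈ 2.8 mA

The two resistors are in series with the diode, so KVL gives 15 = I·0.33 + 0.7 + I·4.7.
I = (15 − 0.7) / (0.33 + 4.7) kΩ = 14.3 / 5.03 = 2.84 mA.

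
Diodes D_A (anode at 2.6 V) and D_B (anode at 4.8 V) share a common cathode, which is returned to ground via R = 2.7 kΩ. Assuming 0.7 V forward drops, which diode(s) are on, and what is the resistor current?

Assume both conduct. Then node N would need to be at both 2.6−0.7 = 1.9 V and 4.8−0.7 = 4.1 V, which is impossible.
Assume only D_B conducts: V_N = 4.8 − 0.7 = 4.1 V, so I_R = 4.1/2.7 = 1.52 mA.
Check D_A: its anode-to-cathode voltage is 2.6 − 4.1 = -1.5 V < 0.7 V, so it is off. The assumption is consistent.

Only D_B conducts; I_R ≈ 1.5 mA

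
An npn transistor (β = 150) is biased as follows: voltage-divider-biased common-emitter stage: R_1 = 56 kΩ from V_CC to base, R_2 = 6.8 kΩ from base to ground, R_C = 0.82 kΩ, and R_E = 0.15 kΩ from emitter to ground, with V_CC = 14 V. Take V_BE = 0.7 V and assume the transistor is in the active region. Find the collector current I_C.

I_C ≈ 4.3 mA

Thevenize the base divider: V_Th = V_CC·R_2/(R_1+R_2) = 14×6.8/62.8 = 1.52 V, R_Th = R_1‖R_2 = 6.06 kΩ.
Base-emitter loop: V_Th = I_B·R_Th + V_BE + (β+1)I_B·R_E, so I_B = (1.52 − 0.7) / (6.06 + 151×0.15) = 0.0284 mA.
I_C = β·I_B = 150×0.0284 = 4.26 mA, and I_E = (β+1)I_B = 4.29 mA.
V_CE = V_CC − I_C·R_C − I_E·R_E = 14 − 4.26×0.82 − 4.29×0.15 = 9.86 V.
V_CE = 9.86 V > 0.2 V confirms active-region operation.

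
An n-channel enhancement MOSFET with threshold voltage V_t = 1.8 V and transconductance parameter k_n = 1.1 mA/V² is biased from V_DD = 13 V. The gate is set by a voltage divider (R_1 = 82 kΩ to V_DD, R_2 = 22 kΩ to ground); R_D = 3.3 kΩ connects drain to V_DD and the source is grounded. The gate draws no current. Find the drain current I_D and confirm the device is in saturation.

I_D ≈ 0.5 mA

V_G = V_DD·R_2/(R_1+R_2) = 13×22/104 = 2.75 V. With the source grounded, V_GS = V_G = 2.75 V.
Assume saturation: I_D = (k_n/2)(V_GS − V_t)² = (1.1/2)×(2.75 − 1.8)² = 0.55×0.95² = 0.496 mA.
V_DS = V_DD − I_D·R_D = 13 − 0.496×3.3 = 11.4 V.
Saturation requires V_DS ≥ V_GS − V_t = 0.95 V; 11.4 ≥ 0.95 ✓.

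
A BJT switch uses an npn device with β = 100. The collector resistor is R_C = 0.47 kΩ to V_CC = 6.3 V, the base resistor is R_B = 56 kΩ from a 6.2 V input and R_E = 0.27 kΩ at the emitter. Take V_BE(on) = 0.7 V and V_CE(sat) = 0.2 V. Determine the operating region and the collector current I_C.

Assume active. Base-emitter loop: I_B = (V_BB − V_BE)/(R_B + (β+1)R_E) = (6.2 − 0.7)/(56 + 101×0.27) = 0.0661 mA.
I_C = β·I_B = 100×0.0661 = 6.61 mA.
V_CE = V_CC − I_C·R_C − I_E·R_E = 6.3 − 6.61×0.47 − 6.67×0.27 = 1.39 V > V_CE(sat), so the active-region assumption holds.

active; I_C ≈ 6.6 mA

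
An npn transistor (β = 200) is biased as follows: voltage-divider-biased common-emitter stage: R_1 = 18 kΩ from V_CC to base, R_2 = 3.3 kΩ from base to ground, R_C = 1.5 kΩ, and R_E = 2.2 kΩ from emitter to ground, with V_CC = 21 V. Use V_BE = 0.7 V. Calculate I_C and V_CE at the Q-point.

I_C ≈ 1.1 mA, V_CE ≈ 17 V

Thevenize the base divider: V_Th = V_CC·R_2/(R_1+R_2) = 21×3.3/21.3 = 3.25 V, R_Th = R_1‖R_2 = 2.79 kΩ.
Base-emitter loop: V_Th = I_B·R_Th + V_BE + (β+1)I_B·R_E, so I_B = (3.25 − 0.7) / (2.79 + 201×2.2) = 0.00574 mA.
I_C = β·I_B = 200×0.00574 = 1.15 mA, and I_E = (β+1)I_B = 1.15 mA.
V_CE = V_CC − I_C·R_C − I_E·R_E = 21 − 1.15×1.5 − 1.15×2.2 = 16.7 V.
V_CE = 16.7 V > 0.2 V confirms active-region operation.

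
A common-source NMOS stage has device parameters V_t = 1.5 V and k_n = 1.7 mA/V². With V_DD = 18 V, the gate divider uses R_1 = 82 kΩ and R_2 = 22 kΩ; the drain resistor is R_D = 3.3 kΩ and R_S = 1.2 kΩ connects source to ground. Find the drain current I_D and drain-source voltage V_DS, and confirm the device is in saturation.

V_G = V_DD·R_2/(R_1+R_2) = 18×22/104 = 3.81 V.
Assume saturation: I_D = (k_n/2)(V_GS − V_t)² with V_GS = V_G − I_D·R_S = 3.81 − 1.2·I_D.
Substituting gives 1.22·I_D² − 5.71·I_D + 4.53 = 0, with roots I_D = 1.01 or 3.65 mA.
The root I_D = 3.65 mA gives V_GS = -0.572 V ≤ V_t, so take I_D = 1.01 mA.
Then V_GS = 2.59 V and V_DS = V_DD − I_D(R_D+R_S) = 18 − 1.01×4.5 = 13.4 V.
Saturation requires V_DS ≥ V_GS − V_t = 1.09 V; 13.4 ≥ 1.09 ✓.

I_D ≈ 1 mA, V_DS ≈ 13 V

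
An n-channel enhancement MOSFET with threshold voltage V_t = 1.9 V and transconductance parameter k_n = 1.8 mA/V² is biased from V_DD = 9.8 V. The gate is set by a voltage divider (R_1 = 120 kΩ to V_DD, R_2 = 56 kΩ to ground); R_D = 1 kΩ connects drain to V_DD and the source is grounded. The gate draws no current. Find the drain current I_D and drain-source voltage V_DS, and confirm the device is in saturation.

I_D ≈ 1.3 mA, V_DS ≈ 8.5 V

V_G = V_DD·R_2/(R_1+R_2) = 9.8×56/176 = 3.12 V. With the source grounded, V_GS = V_G = 3.12 V.
Assume saturation: I_D = (k_n/2)(V_GS − V_t)² = (1.8/2)×(3.12 − 1.9)² = 0.9×1.22² = 1.34 mA.
V_DS = V_DD − I_D·R_D = 9.8 − 1.34×1 = 8.46 V.
Saturation requires V_DS ≥ V_GS − V_t = 1.22 V; 8.46 ≥ 1.22 ✓.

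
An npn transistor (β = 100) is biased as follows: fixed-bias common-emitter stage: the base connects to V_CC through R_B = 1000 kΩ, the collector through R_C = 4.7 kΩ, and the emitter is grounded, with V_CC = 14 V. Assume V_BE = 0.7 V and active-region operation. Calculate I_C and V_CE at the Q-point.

Base loop: V_CC = I_B·R_B + V_BE, so I_B = (14 − 0.7)/1000 kΩ = 0.0133 mA.
In the active region I_C = β·I_B = 100 × 0.0133 = 1.33 mA.
Collector loop: V_CE = V_CC − I_C·R_C = 14 − 1.33×4.7 = 7.75 V.
Since V_CE = 7.75 V > V_CE(sat) ≈ 0.2 V, the transistor is in the active region as assumed.

I_C ≈ 1.3 mA, V_CE ≈ 7.7 V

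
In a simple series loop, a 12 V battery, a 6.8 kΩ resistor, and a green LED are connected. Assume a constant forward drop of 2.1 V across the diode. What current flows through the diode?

I ≈ 1.5 mA

KVL around the loop: 12 = V_D + I·R = 2.1 + I × 6.8 kΩ.
So I = (12 − 2.1) / 6.8 kΩ = 9.9 / 6.8 = 1.46 mA.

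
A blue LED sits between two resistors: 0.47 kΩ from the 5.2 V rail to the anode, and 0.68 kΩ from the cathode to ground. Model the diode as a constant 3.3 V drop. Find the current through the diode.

I ≈ 1.7 mA

The two resistors are in series with the diode, so KVL gives 5.2 = I·0.47 + 3.3 + I·0.68.
I = (5.2 − 3.3) / (0.47 + 0.68) kΩ = 1.9 / 1.15 = 1.65 mA.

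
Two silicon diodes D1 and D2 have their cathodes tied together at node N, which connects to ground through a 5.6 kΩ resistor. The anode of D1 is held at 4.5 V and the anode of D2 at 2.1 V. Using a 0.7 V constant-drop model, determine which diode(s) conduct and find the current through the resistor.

Assume both conduct. Then node N would need to be at both 4.5−0.7 = 3.8 V and 2.1−0.7 = 1.4 V, which is impossible.
Assume only D1 conducts: V_N = 4.5 − 0.7 = 3.8 V, so I_R = 3.8/5.6 = 0.679 mA.
Check D2: its anode-to-cathode voltage is 2.1 − 3.8 = -1.7 V < 0.7 V, so it is off. The assumption is consistent.

Only D1 conducts; I_R ≈ 0.68 mA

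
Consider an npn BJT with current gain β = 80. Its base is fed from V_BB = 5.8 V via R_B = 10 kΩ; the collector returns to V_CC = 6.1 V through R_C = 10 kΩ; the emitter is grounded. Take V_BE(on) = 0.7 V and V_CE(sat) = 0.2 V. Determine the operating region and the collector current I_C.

Assume active: I_B = (5.8 − 0.7)/10 = 0.51 mA, giving I_C = β·I_B = 40.8 mA.
But then V_CE = 6.1 − 40.8×10 = -402 V < V_CE(sat) = 0.2 V — impossible in the active region.
So the transistor is saturated. With V_CE = 0.2 V, I_C = (V_CC − 0.2)/R_C = 5.9/10 = 0.59 mA.
Check: β·I_B = 40.8 mA > I_C = 0.59 mA, confirming saturation.

saturation; I_C ≈ 0.59 mA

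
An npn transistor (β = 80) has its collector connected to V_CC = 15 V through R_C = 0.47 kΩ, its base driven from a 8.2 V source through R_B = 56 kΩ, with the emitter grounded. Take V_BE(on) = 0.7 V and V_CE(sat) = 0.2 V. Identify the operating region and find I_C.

Assume active. Base-emitter loop: I_B = (V_BB − V_BE)/R_B = (8.2 − 0.7)/56 = 0.134 mA.
I_C = β·I_B = 80×0.134 = 10.7 mA.
V_CE = V_CC − I_C·R_C = 15 − 10.7×0.47 = 9.96 V > V_CE(sat), so the active-region assumption holds.

active; I_C ≈ 11 mA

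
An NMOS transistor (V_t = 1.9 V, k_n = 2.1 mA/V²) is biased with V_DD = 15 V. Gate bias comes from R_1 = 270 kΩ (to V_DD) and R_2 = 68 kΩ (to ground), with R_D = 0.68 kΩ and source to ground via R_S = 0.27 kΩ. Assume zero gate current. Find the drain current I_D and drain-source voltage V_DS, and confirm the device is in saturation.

V_G = V_DD·R_2/(R_1+R_2) = 15×68/338 = 3.02 V.
Assume saturation: I_D = (k_n/2)(V_GS − V_t)² with V_GS = V_G − I_D·R_S = 3.02 − 0.27·I_D.
Substituting gives 0.0765·I_D² − 1.63·I_D + 1.31 = 0, with roots I_D = 0.836 or 20.5 mA.
The root I_D = 20.5 mA gives V_GS = -2.52 V ≤ V_t, so take I_D = 0.836 mA.
Then V_GS = 2.79 V and V_DS = V_DD − I_D(R_D+R_S) = 15 − 0.836×0.95 = 14.2 V.
Saturation requires V_DS ≥ V_GS − V_t = 0.892 V; 14.2 ≥ 0.892 ✓.

I_D ≈ 0.84 mA, V_DS ≈ 14 V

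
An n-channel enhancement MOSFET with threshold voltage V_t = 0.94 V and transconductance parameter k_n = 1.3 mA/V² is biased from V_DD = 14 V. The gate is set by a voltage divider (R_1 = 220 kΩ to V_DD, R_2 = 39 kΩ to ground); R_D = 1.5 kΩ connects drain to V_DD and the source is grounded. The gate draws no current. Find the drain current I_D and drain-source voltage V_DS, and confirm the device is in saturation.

I_D ≈ 0.89 mA, V_DS ≈ 13 V

V_G = V_DD·R_2/(R_1+R_2) = 14×39/259 = 2.11 V. With the source grounded, V_GS = V_G = 2.11 V.
Assume saturation: I_D = (k_n/2)(V_GS − V_t)² = (1.3/2)×(2.11 − 0.94)² = 0.65×1.17² = 0.887 mA.
V_DS = V_DD − I_D·R_D = 14 − 0.887×1.5 = 12.7 V.
Saturation requires V_DS ≥ V_GS − V_t = 1.17 V; 12.7 ≥ 1.17 ✓.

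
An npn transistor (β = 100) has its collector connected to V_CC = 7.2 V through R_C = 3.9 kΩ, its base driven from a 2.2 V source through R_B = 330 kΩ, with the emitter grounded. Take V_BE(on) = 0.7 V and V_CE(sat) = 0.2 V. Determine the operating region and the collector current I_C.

active; I_C ≈ 0.45 mA

Assume active. Base-emitter loop: I_B = (V_BB − V_BE)/R_B = (2.2 − 0.7)/330 = 0.00455 mA.
I_C = β·I_B = 100×0.00455 = 0.455 mA.
V_CE = V_CC − I_C·R_C = 7.2 − 0.455×3.9 = 5.43 V > V_CE(sat), so the active-region assumption holds.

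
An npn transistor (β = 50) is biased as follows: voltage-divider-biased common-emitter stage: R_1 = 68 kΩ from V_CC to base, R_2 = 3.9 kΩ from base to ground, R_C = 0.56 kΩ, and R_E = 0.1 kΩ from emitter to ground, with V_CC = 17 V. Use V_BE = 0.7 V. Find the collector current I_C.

Thevenize the base divider: V_Th = V_CC·R_2/(R_1+R_2) = 17×3.9/71.9 = 0.922 V, R_Th = R_1‖R_2 = 3.69 kΩ.
Base-emitter loop: V_Th = I_B·R_Th + V_BE + (β+1)I_B·R_E, so I_B = (0.922 − 0.7) / (3.69 + 51×0.1) = 0.0253 mA.
I_C = β·I_B = 50×0.0253 = 1.26 mA, and I_E = (β+1)I_B = 1.29 mA.
V_CE = V_CC − I_C·R_C − I_E·R_E = 17 − 1.26×0.56 − 1.29×0.1 = 16.2 V.
V_CE = 16.2 V > 0.2 V confirms active-region operation.

I_C ≈ 1.3 mA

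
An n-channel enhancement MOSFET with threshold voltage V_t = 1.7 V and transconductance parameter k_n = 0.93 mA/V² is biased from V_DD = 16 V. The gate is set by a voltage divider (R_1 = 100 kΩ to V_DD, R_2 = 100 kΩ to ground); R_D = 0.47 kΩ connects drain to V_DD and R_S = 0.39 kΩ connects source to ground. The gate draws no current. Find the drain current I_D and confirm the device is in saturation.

I_D ≈ 6.5 mA

V_G = V_DD·R_2/(R_1+R_2) = 16×100/200 = 8 V.
Assume saturation: I_D = (k_n/2)(V_GS − V_t)² with V_GS = V_G − I_D·R_S = 8 − 0.39·I_D.
Substituting gives 0.0707·I_D² − 3.29·I_D + 18.5 = 0, with roots I_D = 6.54 or 39.9 mA.
The root I_D = 39.9 mA gives V_GS = -7.56 V ≤ V_t, so take I_D = 6.54 mA.
Then V_GS = 5.45 V and V_DS = V_DD − I_D(R_D+R_S) = 16 − 6.54×0.86 = 10.4 V.
Saturation requires V_DS ≥ V_GS − V_t = 3.75 V; 10.4 ≥ 3.75 ✓.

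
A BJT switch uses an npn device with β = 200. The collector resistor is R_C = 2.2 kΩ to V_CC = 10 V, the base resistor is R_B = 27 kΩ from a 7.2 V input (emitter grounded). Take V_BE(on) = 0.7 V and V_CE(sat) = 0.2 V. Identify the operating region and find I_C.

Assume active: I_B = (7.2 − 0.7)/27 = 0.241 mA, giving I_C = β·I_B = 48.1 mA.
But then V_CE = 10 − 48.1×2.2 = -95.9 V < V_CE(sat) = 0.2 V — impossible in the active region.
So the transistor is saturated. With V_CE = 0.2 V, I_C = (V_CC − 0.2)/R_C = 9.8/2.2 = 4.45 mA.
Check: β·I_B = 48.1 mA > I_C = 4.45 mA, confirming saturation.

saturation; I_C ≈ 4.5 mA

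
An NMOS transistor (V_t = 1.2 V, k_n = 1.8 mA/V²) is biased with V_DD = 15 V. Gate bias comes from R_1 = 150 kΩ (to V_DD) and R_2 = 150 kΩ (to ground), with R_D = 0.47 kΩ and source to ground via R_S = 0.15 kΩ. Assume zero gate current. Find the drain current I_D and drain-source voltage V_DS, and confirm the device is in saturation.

V_G = V_DD·R_2/(R_1+R_2) = 15×150/300 = 7.5 V.
Assume saturation: I_D = (k_n/2)(V_GS − V_t)² with V_GS = V_G − I_D·R_S = 7.5 − 0.15·I_D.
Substituting gives 0.0203·I_D² − 2.7·I_D + 35.7 = 0, with roots I_D = 14.9 or 118 mA.
The root I_D = 118 mA gives V_GS = -10.3 V ≤ V_t, so take I_D = 14.9 mA.
Then V_GS = 5.27 V and V_DS = V_DD − I_D(R_D+R_S) = 15 − 14.9×0.62 = 5.77 V.
Saturation requires V_DS ≥ V_GS − V_t = 4.07 V; 5.77 ≥ 4.07 ✓.

I_D ≈ 15 mA, V_DS ≈ 5.8 V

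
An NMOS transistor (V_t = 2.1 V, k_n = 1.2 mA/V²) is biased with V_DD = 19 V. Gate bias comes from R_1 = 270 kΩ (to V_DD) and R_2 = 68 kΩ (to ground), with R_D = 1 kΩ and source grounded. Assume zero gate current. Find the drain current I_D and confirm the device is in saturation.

V_G = V_DD·R_2/(R_1+R_2) = 19×68/338 = 3.82 V. With the source grounded, V_GS = V_G = 3.82 V.
Assume saturation: I_D = (k_n/2)(V_GS − V_t)² = (1.2/2)×(3.82 − 2.1)² = 0.6×1.72² = 1.78 mA.
V_DS = V_DD − I_D·R_D = 19 − 1.78×1 = 17.2 V.
Saturation requires V_DS ≥ V_GS − V_t = 1.72 V; 17.2 ≥ 1.72 ✓.

I_D ≈ 1.8 mA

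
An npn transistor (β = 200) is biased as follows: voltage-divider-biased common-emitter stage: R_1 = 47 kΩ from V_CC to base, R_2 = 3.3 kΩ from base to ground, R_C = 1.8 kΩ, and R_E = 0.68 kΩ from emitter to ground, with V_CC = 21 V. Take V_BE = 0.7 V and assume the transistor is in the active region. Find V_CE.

V_CE ≈ 19 V

Thevenize the base divider: V_Th = V_CC·R_2/(R_1+R_2) = 21×3.3/50.3 = 1.38 V, R_Th = R_1‖R_2 = 3.08 kΩ.
Base-emitter loop: V_Th = I_B·R_Th + V_BE + (β+1)I_B·R_E, so I_B = (1.38 − 0.7) / (3.08 + 201×0.68) = 0.00485 mA.
I_C = β·I_B = 200×0.00485 = 0.97 mA, and I_E = (β+1)I_B = 0.975 mA.
V_CE = V_CC − I_C·R_C − I_E·R_E = 21 − 0.97×1.8 − 0.975×0.68 = 18.6 V.
V_CE = 18.6 V > 0.2 V confirms active-region operation.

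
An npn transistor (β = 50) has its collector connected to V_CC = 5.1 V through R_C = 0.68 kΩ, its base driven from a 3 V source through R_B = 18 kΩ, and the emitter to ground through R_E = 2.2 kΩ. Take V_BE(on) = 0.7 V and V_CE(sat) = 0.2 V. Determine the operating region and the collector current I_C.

Assume active. Base-emitter loop: I_B = (V_BB − V_BE)/(R_B + (β+1)R_E) = (3 − 0.7)/(18 + 51×2.2) = 0.0177 mA.
I_C = β·I_B = 50×0.0177 = 0.883 mA.
V_CE = V_CC − I_C·R_C − I_E·R_E = 5.1 − 0.883×0.68 − 0.901×2.2 = 2.52 V > V_CE(sat), so the active-region assumption holds.

active; I_C ≈ 0.88 mA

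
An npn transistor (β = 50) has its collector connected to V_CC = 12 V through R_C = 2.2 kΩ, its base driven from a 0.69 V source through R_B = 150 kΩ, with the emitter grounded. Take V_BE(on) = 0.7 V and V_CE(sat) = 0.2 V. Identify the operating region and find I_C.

cutoff; I_C ≈ 0

V_BB = 0.69 V ≤ V_BE(on) = 0.7 V, so the base-emitter junction is not forward biased.
The transistor is in cutoff: I_B = I_C = 0.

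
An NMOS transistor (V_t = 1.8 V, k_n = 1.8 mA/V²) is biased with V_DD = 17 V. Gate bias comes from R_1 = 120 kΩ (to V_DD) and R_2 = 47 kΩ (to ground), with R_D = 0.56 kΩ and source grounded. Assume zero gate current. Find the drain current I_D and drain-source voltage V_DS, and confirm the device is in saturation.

I_D ≈ 8 mA, V_DS ≈ 13 V

V_G = V_DD·R_2/(R_1+R_2) = 17×47/167 = 4.78 V. With the source grounded, V_GS = V_G = 4.78 V.
Assume saturation: I_D = (k_n/2)(V_GS − V_t)² = (1.8/2)×(4.78 − 1.8)² = 0.9×2.98² = 8.02 mA.
V_DS = V_DD − I_D·R_D = 17 − 8.02×0.56 = 12.5 V.
Saturation requires V_DS ≥ V_GS − V_t = 2.98 V; 12.5 ≥ 2.98 ✓.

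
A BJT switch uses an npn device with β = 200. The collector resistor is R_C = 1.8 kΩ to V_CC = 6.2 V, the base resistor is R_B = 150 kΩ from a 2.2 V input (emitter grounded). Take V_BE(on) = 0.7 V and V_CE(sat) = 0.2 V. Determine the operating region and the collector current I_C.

active; I_C ≈ 2 mA

Assume active. Base-emitter loop: I_B = (V_BB − V_BE)/R_B = (2.2 − 0.7)/150 = 0.01 mA.
I_C = β·I_B = 200×0.01 = 2 mA.
V_CE = V_CC − I_C·R_C = 6.2 − 2×1.8 = 2.6 V > V_CE(sat), so the active-region assumption holds.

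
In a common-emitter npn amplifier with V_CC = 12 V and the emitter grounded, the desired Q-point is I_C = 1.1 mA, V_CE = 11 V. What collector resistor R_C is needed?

Collector loop: V_CC = I_C·R_C + V_CE.
R_C = (V_CC − V_CE)/I_C = (12 − 11)/1.1 = 0.909 kΩ.

R_C ≈ 0.91 kΩ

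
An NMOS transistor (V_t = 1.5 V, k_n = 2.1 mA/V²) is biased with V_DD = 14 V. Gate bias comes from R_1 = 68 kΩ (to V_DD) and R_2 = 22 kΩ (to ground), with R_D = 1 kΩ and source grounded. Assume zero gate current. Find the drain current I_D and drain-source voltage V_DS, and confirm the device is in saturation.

I_D ≈ 3.9 mA, V_DS ≈ 10 V

V_G = V_DD·R_2/(R_1+R_2) = 14×22/90 = 3.42 V. With the source grounded, V_GS = V_G = 3.42 V.
Assume saturation: I_D = (k_n/2)(V_GS − V_t)² = (2.1/2)×(3.42 − 1.5)² = 1.05×1.92² = 3.88 mA.
V_DS = V_DD − I_D·R_D = 14 − 3.88×1 = 10.1 V.
Saturation requires V_DS ≥ V_GS − V_t = 1.92 V; 10.1 ≥ 1.92 ✓.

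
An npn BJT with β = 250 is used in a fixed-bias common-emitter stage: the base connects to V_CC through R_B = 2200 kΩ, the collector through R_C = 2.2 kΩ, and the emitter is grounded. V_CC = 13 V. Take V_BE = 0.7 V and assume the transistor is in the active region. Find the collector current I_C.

I_C ≈ 1.4 mA

Base loop: V_CC = I_B·R_B + V_BE, so I_B = (13 − 0.7)/2200 kΩ = 0.00559 mA.
In the active region I_C = β·I_B = 250 × 0.00559 = 1.4 mA.
Collector loop: V_CE = V_CC − I_C·R_C = 13 − 1.4×2.2 = 9.93 V.
Since V_CE = 9.93 V > V_CE(sat) ≈ 0.2 V, the transistor is in the active region as assumed.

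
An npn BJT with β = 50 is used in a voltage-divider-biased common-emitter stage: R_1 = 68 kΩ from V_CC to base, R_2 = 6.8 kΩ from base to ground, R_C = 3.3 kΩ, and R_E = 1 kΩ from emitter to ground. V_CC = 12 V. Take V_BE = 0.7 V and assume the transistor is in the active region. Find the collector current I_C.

Thevenize the base divider: V_Th = V_CC·R_2/(R_1+R_2) = 12×6.8/74.8 = 1.09 V, R_Th = R_1‖R_2 = 6.18 kΩ.
Base-emitter loop: V_Th = I_B·R_Th + V_BE + (β+1)I_B·R_E, so I_B = (1.09 − 0.7) / (6.18 + 51×1) = 0.00684 mA.
I_C = β·I_B = 50×0.00684 = 0.342 mA, and I_E = (β+1)I_B = 0.349 mA.
V_CE = V_CC − I_C·R_C − I_E·R_E = 12 − 0.342×3.3 − 0.349×1 = 10.5 V.
V_CE = 10.5 V > 0.2 V confirms active-region operation.

I_C ≈ 0.34 mA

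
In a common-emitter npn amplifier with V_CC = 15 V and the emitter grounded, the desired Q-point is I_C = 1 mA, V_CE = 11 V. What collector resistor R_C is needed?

Collector loop: V_CC = I_C·R_C + V_CE.
R_C = (V_CC − V_CE)/I_C = (15 − 11)/1 = 4 kΩ.

R_C ≈ 4 kΩ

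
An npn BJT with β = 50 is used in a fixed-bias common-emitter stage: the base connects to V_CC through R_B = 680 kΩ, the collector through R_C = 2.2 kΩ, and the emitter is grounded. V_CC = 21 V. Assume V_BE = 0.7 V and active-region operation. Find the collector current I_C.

Base loop: V_CC = I_B·R_B + V_BE, so I_B = (21 − 0.7)/680 kΩ = 0.0299 mA.
In the active region I_C = β·I_B = 50 × 0.0299 = 1.49 mA.
Collector loop: V_CE = V_CC − I_C·R_C = 21 − 1.49×2.2 = 17.7 V.
Since V_CE = 17.7 V > V_CE(sat) ≈ 0.2 V, the transistor is in the active region as assumed.

I_C ≈ 1.5 mA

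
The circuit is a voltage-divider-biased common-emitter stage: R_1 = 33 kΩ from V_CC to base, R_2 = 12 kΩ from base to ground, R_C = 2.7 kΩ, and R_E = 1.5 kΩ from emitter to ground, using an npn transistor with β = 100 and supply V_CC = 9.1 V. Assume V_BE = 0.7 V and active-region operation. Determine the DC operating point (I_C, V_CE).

I_C ≈ 1.1 mA, V_CE ≈ 4.6 V

Thevenize the base divider: V_Th = V_CC·R_2/(R_1+R_2) = 9.1×12/45 = 2.43 V, R_Th = R_1‖R_2 = 8.8 kΩ.
Base-emitter loop: V_Th = I_B·R_Th + V_BE + (β+1)I_B·R_E, so I_B = (2.43 − 0.7) / (8.8 + 101×1.5) = 0.0108 mA.
I_C = β·I_B = 100×0.0108 = 1.08 mA, and I_E = (β+1)I_B = 1.09 mA.
V_CE = V_CC − I_C·R_C − I_E·R_E = 9.1 − 1.08×2.7 − 1.09×1.5 = 4.56 V.
V_CE = 4.56 V > 0.2 V confirms active-region operation.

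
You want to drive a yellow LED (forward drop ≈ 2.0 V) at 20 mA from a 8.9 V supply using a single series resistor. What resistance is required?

The resistor drops V_S − V_D = 8.9 − 2.0 = 6.9 V at 20 mA.
R = 6.9 V / 20 mA = 0.345 kΩ.

R ≈ 0.35 kΩ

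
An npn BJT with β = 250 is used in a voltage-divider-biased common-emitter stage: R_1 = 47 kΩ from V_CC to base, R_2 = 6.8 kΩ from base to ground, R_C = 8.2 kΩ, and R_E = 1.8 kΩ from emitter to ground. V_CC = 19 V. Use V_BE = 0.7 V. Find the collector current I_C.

I_C ≈ 0.93 mA

Thevenize the base divider: V_Th = V_CC·R_2/(R_1+R_2) = 19×6.8/53.8 = 2.4 V, R_Th = R_1‖R_2 = 5.94 kΩ.
Base-emitter loop: V_Th = I_B·R_Th + V_BE + (β+1)I_B·R_E, so I_B = (2.4 − 0.7) / (5.94 + 251×1.8) = 0.00372 mA.
I_C = β·I_B = 250×0.00372 = 0.929 mA, and I_E = (β+1)I_B = 0.933 mA.
V_CE = V_CC − I_C·R_C − I_E·R_E = 19 − 0.929×8.2 − 0.933×1.8 = 9.7 V.
V_CE = 9.7 V > 0.2 V confirms active-region operation.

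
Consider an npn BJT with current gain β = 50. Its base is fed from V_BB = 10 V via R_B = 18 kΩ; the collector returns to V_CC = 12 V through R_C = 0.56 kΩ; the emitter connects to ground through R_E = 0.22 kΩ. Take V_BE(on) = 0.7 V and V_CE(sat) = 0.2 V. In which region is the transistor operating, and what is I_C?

saturation; I_C ≈ 15 mA

Assume active: I_B = (10 − 0.7)/(18 + 51×0.22) = 0.318 mA, I_C = β·I_B = 15.9 mA.
Then V_CE = 12 − 15.9×0.56 − 16.2×0.22 = -0.483 V < 0.2 V — the active assumption fails.
Re-solve with V_CE = 0.2 V. KCL at the emitter: V_E/R_E = (V_BB−0.7−V_E)/R_B + (V_CC−0.2−V_E)/R_C, giving V_E = 3.38 V.
I_C = (V_CC − 0.2 − V_E)/R_C = (11.8 − 3.38)/0.56 = 15 mA.
Check: I_B = (9.3 − 3.38)/18 = 0.329 mA, and β·I_B = 16.4 mA > I_C, confirming saturation.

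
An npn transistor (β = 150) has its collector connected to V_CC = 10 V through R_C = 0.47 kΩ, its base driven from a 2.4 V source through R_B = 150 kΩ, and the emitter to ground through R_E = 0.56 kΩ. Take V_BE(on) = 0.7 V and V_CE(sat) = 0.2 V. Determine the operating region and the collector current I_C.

Assume active. Base-emitter loop: I_B = (V_BB − V_BE)/(R_B + (β+1)R_E) = (2.4 − 0.7)/(150 + 151×0.56) = 0.00725 mA.
I_C = β·I_B = 150×0.00725 = 1.09 mA.
V_CE = V_CC − I_C·R_C − I_E·R_E = 10 − 1.09×0.47 − 1.09×0.56 = 8.88 V > V_CE(sat), so the active-region assumption holds.

active; I_C ≈ 1.1 mA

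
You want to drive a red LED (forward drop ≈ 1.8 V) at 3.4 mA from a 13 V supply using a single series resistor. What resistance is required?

R ≈ 3.3 kΩ

The resistor drops V_S − V_D = 13 − 1.8 = 11.2 V at 3.4 mA.
R = 11.2 V / 3.4 mA = 3.29 kΩ.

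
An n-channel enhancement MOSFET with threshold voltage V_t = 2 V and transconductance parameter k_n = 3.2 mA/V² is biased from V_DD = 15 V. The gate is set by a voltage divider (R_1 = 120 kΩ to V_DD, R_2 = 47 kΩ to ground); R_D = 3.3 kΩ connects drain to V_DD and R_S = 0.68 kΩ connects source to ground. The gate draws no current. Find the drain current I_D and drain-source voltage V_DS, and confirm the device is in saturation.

V_G = V_DD·R_2/(R_1+R_2) = 15×47/167 = 4.22 V.
Assume saturation: I_D = (k_n/2)(V_GS − V_t)² with V_GS = V_G − I_D·R_S = 4.22 − 0.68·I_D.
Substituting gives 0.74·I_D² − 5.83·I_D + 7.9 = 0, with roots I_D = 1.74 or 6.15 mA.
The root I_D = 6.15 mA gives V_GS = 0.0394 V ≤ V_t, so take I_D = 1.74 mA.
Then V_GS = 3.04 V and V_DS = V_DD − I_D(R_D+R_S) = 15 − 1.74×3.98 = 8.09 V.
Saturation requires V_DS ≥ V_GS − V_t = 1.04 V; 8.09 ≥ 1.04 ✓.

I_D ≈ 1.7 mA, V_DS ≈ 8.1 V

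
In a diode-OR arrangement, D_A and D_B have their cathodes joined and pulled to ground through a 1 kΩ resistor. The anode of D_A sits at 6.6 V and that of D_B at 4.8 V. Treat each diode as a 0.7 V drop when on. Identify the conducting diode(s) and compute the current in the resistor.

Only D_A conducts; I_R ≈ 5.9 mA

Assume both conduct. Then node N would need to be at both 6.6−0.7 = 5.9 V and 4.8−0.7 = 4.1 V, which is impossible.
Assume only D_A conducts: V_N = 6.6 − 0.7 = 5.9 V, so I_R = 5.9/1 = 5.9 mA.
Check D_B: its anode-to-cathode voltage is 4.8 − 5.9 = -1.1 V < 0.7 V, so it is off. The assumption is consistent.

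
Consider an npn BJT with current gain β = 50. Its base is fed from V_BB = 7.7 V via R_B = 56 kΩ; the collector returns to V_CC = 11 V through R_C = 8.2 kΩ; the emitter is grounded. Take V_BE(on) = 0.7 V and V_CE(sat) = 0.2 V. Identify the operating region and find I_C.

Assume active: I_B = (7.7 − 0.7)/56 = 0.125 mA, giving I_C = β·I_B = 6.25 mA.
But then V_CE = 11 − 6.25×8.2 = -40.2 V < V_CE(sat) = 0.2 V — impossible in the active region.
So the transistor is saturated. With V_CE = 0.2 V, I_C = (V_CC − 0.2)/R_C = 10.8/8.2 = 1.32 mA.
Check: β·I_B = 6.25 mA > I_C = 1.32 mA, confirming saturation.

saturation; I_C ≈ 1.3 mA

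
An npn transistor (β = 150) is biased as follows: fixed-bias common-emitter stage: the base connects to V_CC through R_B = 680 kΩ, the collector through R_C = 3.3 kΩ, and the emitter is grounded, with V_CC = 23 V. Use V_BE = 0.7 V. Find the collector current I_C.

Base loop: V_CC = I_B·R_B + V_BE, so I_B = (23 − 0.7)/680 kΩ = 0.0328 mA.
In the active region I_C = β·I_B = 150 × 0.0328 = 4.92 mA.
Collector loop: V_CE = V_CC − I_C·R_C = 23 − 4.92×3.3 = 6.77 V.
Since V_CE = 6.77 V > V_CE(sat) ≈ 0.2 V, the transistor is in the active region as assumed.

I_C ≈ 4.9 mA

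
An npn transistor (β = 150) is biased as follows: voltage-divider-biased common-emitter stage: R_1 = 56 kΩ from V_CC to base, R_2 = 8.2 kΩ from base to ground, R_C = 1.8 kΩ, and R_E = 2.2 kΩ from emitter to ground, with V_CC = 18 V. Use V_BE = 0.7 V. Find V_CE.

Thevenize the base divider: V_Th = V_CC·R_2/(R_1+R_2) = 18×8.2/64.2 = 2.3 V, R_Th = R_1‖R_2 = 7.15 kΩ.
Base-emitter loop: V_Th = I_B·R_Th + V_BE + (β+1)I_B·R_E, so I_B = (2.3 − 0.7) / (7.15 + 151×2.2) = 0.00471 mA.
I_C = β·I_B = 150×0.00471 = 0.707 mA, and I_E = (β+1)I_B = 0.712 mA.
V_CE = V_CC − I_C·R_C − I_E·R_E = 18 − 0.707×1.8 − 0.712×2.2 = 15.2 V.
V_CE = 15.2 V > 0.2 V confirms active-region operation.

V_CE ≈ 15 V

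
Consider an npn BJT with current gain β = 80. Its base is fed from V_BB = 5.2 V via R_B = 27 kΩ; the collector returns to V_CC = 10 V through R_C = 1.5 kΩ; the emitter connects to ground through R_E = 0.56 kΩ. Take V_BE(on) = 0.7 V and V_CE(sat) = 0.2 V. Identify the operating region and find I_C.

Assume active: I_B = (5.2 − 0.7)/(27 + 81×0.56) = 0.0622 mA, I_C = β·I_B = 4.98 mA.
Then V_CE = 10 − 4.98×1.5 − 5.04×0.56 = -0.284 V < 0.2 V — the active assumption fails.
Re-solve with V_CE = 0.2 V. KCL at the emitter: V_E/R_E = (V_BB−0.7−V_E)/R_B + (V_CC−0.2−V_E)/R_C, giving V_E = 2.69 V.
I_C = (V_CC − 0.2 − V_E)/R_C = (9.8 − 2.69)/1.5 = 4.74 mA.
Check: I_B = (4.5 − 2.69)/27 = 0.067 mA, and β·I_B = 5.36 mA > I_C, confirming saturation.

saturation; I_C ≈ 4.7 mA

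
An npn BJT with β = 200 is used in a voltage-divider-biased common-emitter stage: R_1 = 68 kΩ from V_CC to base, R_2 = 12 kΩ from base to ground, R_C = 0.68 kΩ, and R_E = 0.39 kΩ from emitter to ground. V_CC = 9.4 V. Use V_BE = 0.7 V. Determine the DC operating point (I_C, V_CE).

I_C ≈ 1.6 mA, V_CE ≈ 7.7 V

Thevenize the base divider: V_Th = V_CC·R_2/(R_1+R_2) = 9.4×12/80 = 1.41 V, R_Th = R_1‖R_2 = 10.2 kΩ.
Base-emitter loop: V_Th = I_B·R_Th + V_BE + (β+1)I_B·R_E, so I_B = (1.41 − 0.7) / (10.2 + 201×0.39) = 0.00801 mA.
I_C = β·I_B = 200×0.00801 = 1.6 mA, and I_E = (β+1)I_B = 1.61 mA.
V_CE = V_CC − I_C·R_C − I_E·R_E = 9.4 − 1.6×0.68 − 1.61×0.39 = 7.68 V.
V_CE = 7.68 V > 0.2 V confirms active-region operation.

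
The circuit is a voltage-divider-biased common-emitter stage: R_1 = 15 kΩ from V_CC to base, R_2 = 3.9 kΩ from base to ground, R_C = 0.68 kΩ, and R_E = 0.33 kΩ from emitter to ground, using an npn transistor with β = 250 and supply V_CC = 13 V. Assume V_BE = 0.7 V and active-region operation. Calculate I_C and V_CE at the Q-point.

Thevenize the base divider: V_Th = V_CC·R_2/(R_1+R_2) = 13×3.9/18.9 = 2.68 V, R_Th = R_1‖R_2 = 3.1 kΩ.
Base-emitter loop: V_Th = I_B·R_Th + V_BE + (β+1)I_B·R_E, so I_B = (2.68 − 0.7) / (3.1 + 251×0.33) = 0.0231 mA.
I_C = β·I_B = 250×0.0231 = 5.77 mA, and I_E = (β+1)I_B = 5.79 mA.
V_CE = V_CC − I_C·R_C − I_E·R_E = 13 − 5.77×0.68 − 5.79×0.33 = 7.17 V.
V_CE = 7.17 V > 0.2 V confirms active-region operation.

I_C ≈ 5.8 mA, V_CE ≈ 7.2 V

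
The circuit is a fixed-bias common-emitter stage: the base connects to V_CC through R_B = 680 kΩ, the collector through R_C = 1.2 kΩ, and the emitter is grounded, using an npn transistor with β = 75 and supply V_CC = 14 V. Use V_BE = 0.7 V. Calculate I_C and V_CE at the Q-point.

I_C ≈ 1.5 mA, V_CE ≈ 12 V

Base loop: V_CC = I_B·R_B + V_BE, so I_B = (14 − 0.7)/680 kΩ = 0.0196 mA.
In the active region I_C = β·I_B = 75 × 0.0196 = 1.47 mA.
Collector loop: V_CE = V_CC − I_C·R_C = 14 − 1.47×1.2 = 12.2 V.
Since V_CE = 12.2 V > V_CE(sat) ≈ 0.2 V, the transistor is in the active region as assumed.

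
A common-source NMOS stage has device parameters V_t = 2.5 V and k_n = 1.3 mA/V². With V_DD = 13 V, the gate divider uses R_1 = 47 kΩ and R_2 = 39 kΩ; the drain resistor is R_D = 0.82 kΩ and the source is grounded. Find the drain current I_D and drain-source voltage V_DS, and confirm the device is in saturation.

V_G = V_DD·R_2/(R_1+R_2) = 13×39/86 = 5.9 V. With the source grounded, V_GS = V_G = 5.9 V.
Assume saturation: I_D = (k_n/2)(V_GS − V_t)² = (1.3/2)×(5.9 − 2.5)² = 0.65×3.4² = 7.49 mA.
V_DS = V_DD − I_D·R_D = 13 − 7.49×0.82 = 6.86 V.
Saturation requires V_DS ≥ V_GS − V_t = 3.4 V; 6.86 ≥ 3.4 ✓.

I_D ≈ 7.5 mA, V_DS ≈ 6.9 V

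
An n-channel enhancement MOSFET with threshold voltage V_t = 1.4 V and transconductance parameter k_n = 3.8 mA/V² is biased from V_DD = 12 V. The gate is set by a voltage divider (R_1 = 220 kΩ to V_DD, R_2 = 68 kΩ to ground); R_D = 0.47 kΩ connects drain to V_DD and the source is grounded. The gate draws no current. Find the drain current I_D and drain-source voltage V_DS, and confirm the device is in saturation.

V_G = V_DD·R_2/(R_1+R_2) = 12×68/288 = 2.83 V. With the source grounded, V_GS = V_G = 2.83 V.
Assume saturation: I_D = (k_n/2)(V_GS − V_t)² = (3.8/2)×(2.83 − 1.4)² = 1.9×1.43² = 3.9 mA.
V_DS = V_DD − I_D·R_D = 12 − 3.9×0.47 = 10.2 V.
Saturation requires V_DS ≥ V_GS − V_t = 1.43 V; 10.2 ≥ 1.43 ✓.

I_D ≈ 3.9 mA, V_DS ≈ 10 V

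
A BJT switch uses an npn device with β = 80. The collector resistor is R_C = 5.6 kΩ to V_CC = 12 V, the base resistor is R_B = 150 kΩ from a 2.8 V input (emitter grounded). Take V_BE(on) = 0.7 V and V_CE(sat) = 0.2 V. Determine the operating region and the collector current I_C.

active; I_C ≈ 1.1 mA

Assume active. Base-emitter loop: I_B = (V_BB − V_BE)/R_B = (2.8 − 0.7)/150 = 0.014 mA.
I_C = β·I_B = 80×0.014 = 1.12 mA.
V_CE = V_CC − I_C·R_C = 12 − 1.12×5.6 = 5.73 V > V_CE(sat), so the active-region assumption holds.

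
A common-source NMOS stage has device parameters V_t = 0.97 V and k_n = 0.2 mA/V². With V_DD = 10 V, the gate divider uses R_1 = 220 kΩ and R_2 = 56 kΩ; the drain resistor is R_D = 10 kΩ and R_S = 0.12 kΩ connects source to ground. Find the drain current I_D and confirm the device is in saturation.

I_D ≈ 0.11 mA

V_G = V_DD·R_2/(R_1+R_2) = 10×56/276 = 2.03 V.
Assume saturation: I_D = (k_n/2)(V_GS − V_t)² with V_GS = V_G − I_D·R_S = 2.03 − 0.12·I_D.
Substituting gives 0.00144·I_D² − 1.03·I_D + 0.112 = 0, with roots I_D = 0.109 or 712 mA.
The root I_D = 712 mA gives V_GS = -83.4 V ≤ V_t, so take I_D = 0.109 mA.
Then V_GS = 2.02 V and V_DS = V_DD − I_D(R_D+R_S) = 10 − 0.109×10.1 = 8.89 V.
Saturation requires V_DS ≥ V_GS − V_t = 1.05 V; 8.89 ≥ 1.05 ✓.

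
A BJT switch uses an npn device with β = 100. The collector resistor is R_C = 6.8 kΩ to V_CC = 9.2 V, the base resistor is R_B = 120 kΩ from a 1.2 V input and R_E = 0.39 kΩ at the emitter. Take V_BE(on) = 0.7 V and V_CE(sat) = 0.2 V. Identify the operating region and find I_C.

Assume active. Base-emitter loop: I_B = (V_BB − V_BE)/(R_B + (β+1)R_E) = (1.2 − 0.7)/(120 + 101×0.39) = 0.00314 mA.
I_C = β·I_B = 100×0.00314 = 0.314 mA.
V_CE = V_CC − I_C·R_C − I_E·R_E = 9.2 − 0.314×6.8 − 0.317×0.39 = 6.94 V > V_CE(sat), so the active-region assumption holds.

active; I_C ≈ 0.31 mA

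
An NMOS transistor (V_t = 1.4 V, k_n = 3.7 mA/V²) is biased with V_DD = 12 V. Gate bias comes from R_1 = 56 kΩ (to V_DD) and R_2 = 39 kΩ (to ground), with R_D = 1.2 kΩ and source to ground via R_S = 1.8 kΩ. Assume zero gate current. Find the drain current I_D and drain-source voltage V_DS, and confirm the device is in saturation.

I_D ≈ 1.5 mA, V_DS ≈ 7.6 V

V_G = V_DD·R_2/(R_1+R_2) = 12×39/95 = 4.93 V.
Assume saturation: I_D = (k_n/2)(V_GS − V_t)² with V_GS = V_G − I_D·R_S = 4.93 − 1.8·I_D.
Substituting gives 5.99·I_D² − 24.5·I_D + 23 = 0, with roots I_D = 1.46 or 2.62 mA.
The root I_D = 2.62 mA gives V_GS = 0.21 V ≤ V_t, so take I_D = 1.46 mA.
Then V_GS = 2.29 V and V_DS = V_DD − I_D(R_D+R_S) = 12 − 1.46×3 = 7.61 V.
Saturation requires V_DS ≥ V_GS − V_t = 0.89 V; 7.61 ≥ 0.89 ✓.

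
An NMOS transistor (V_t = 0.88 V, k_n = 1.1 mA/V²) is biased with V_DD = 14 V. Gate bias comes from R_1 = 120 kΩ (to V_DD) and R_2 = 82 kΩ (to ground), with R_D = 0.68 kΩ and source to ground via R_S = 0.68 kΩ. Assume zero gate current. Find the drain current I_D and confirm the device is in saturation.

V_G = V_DD·R_2/(R_1+R_2) = 14×82/202 = 5.68 V.
Assume saturation: I_D = (k_n/2)(V_GS − V_t)² with V_GS = V_G − I_D·R_S = 5.68 − 0.68·I_D.
Substituting gives 0.254·I_D² − 4.59·I_D + 12.7 = 0, with roots I_D = 3.4 or 14.7 mA.
The root I_D = 14.7 mA gives V_GS = -4.28 V ≤ V_t, so take I_D = 3.4 mA.
Then V_GS = 3.37 V and V_DS = V_DD − I_D(R_D+R_S) = 14 − 3.4×1.36 = 9.37 V.
Saturation requires V_DS ≥ V_GS − V_t = 2.49 V; 9.37 ≥ 2.49 ✓.

I_D ≈ 3.4 mA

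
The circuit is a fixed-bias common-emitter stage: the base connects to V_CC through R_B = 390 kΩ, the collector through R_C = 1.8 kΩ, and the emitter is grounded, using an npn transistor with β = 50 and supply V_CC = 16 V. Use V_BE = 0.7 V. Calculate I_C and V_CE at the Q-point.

I_C ≈ 2 mA, V_CE ≈ 12 V

Base loop: V_CC = I_B·R_B + V_BE, so I_B = (16 − 0.7)/390 kΩ = 0.0392 mA.
In the active region I_C = β·I_B = 50 × 0.0392 = 1.96 mA.
Collector loop: V_CE = V_CC − I_C·R_C = 16 − 1.96×1.8 = 12.5 V.
Since V_CE = 12.5 V > V_CE(sat) ≈ 0.2 V, the transistor is in the active region as assumed.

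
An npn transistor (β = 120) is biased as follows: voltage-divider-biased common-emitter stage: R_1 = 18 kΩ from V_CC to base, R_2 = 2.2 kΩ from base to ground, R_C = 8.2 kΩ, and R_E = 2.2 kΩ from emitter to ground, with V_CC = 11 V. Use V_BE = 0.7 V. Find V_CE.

Thevenize the base divider: V_Th = V_CC·R_2/(R_1+R_2) = 11×2.2/20.2 = 1.2 V, R_Th = R_1‖R_2 = 1.96 kΩ.
Base-emitter loop: V_Th = I_B·R_Th + V_BE + (β+1)I_B·R_E, so I_B = (1.2 − 0.7) / (1.96 + 121×2.2) = 0.00186 mA.
I_C = β·I_B = 120×0.00186 = 0.223 mA, and I_E = (β+1)I_B = 0.225 mA.
V_CE = V_CC − I_C·R_C − I_E·R_E = 11 − 0.223×8.2 − 0.225×2.2 = 8.68 V.
V_CE = 8.68 V > 0.2 V confirms active-region operation.

V_CE ≈ 8.7 V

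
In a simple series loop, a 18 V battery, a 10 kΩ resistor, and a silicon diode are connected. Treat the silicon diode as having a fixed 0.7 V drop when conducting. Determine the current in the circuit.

KVL around the loop: 18 = V_D + I·R = 0.7 + I × 10 kΩ.
So I = (18 − 0.7) / 10 kΩ = 17.3 / 10 = 1.73 mA.

I ≈ 1.7 mA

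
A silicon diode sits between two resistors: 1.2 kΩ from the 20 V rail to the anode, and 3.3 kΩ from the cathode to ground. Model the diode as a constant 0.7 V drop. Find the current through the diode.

The two resistors are in series with the diode, so KVL gives 20 = I·1.2 + 0.7 + I·3.3.
I = (20 − 0.7) / (1.2 + 3.3) kΩ = 19.3 / 4.5 = 4.29 mA.

I ≈ 4.3 mA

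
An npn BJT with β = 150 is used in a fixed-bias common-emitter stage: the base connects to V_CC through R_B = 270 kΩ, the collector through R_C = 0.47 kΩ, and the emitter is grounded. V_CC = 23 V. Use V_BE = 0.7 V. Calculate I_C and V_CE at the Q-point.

Base loop: V_CC = I_B·R_B + V_BE, so I_B = (23 − 0.7)/270 kΩ = 0.0826 mA.
In the active region I_C = β·I_B = 150 × 0.0826 = 12.4 mA.
Collector loop: V_CE = V_CC − I_C·R_C = 23 − 12.4×0.47 = 17.2 V.
Since V_CE = 17.2 V > V_CE(sat) ≈ 0.2 V, the transistor is in the active region as assumed.

I_C ≈ 12 mA, V_CE ≈ 17 V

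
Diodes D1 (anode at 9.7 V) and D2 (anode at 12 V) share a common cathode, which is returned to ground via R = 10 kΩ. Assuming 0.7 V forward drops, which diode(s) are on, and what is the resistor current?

Assume both conduct. Then node N would need to be at both 9.7−0.7 = 9 V and 12−0.7 = 11.3 V, which is impossible.
Assume only D2 conducts: V_N = 12 − 0.7 = 11.3 V, so I_R = 11.3/10 = 1.13 mA.
Check D1: its anode-to-cathode voltage is 9.7 − 11.3 = -1.6 V < 0.7 V, so it is off. The assumption is consistent.

Only D2 conducts; I_R ≈ 1.1 mA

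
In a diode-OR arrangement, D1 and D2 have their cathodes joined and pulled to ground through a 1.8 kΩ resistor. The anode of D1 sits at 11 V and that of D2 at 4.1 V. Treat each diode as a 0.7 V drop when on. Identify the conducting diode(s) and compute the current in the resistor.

Assume both conduct. Then node N would need to be at both 11−0.7 = 10.3 V and 4.1−0.7 = 3.4 V, which is impossible.
Assume only D1 conducts: V_N = 11 − 0.7 = 10.3 V, so I_R = 10.3/1.8 = 5.72 mA.
Check D2: its anode-to-cathode voltage is 4.1 − 10.3 = -6.2 V < 0.7 V, so it is off. The assumption is consistent.

Only D1 conducts; I_R ≈ 5.7 mA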